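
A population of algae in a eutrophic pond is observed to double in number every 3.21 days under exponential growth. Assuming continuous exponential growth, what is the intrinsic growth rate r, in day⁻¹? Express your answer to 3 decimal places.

0.216 per day

r = ln(2)/t_d = 0.6931/3.21 = 0.21593.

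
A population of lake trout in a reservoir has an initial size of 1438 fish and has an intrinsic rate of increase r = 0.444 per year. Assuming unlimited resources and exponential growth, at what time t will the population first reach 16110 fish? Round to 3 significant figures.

Set N₀·e^(rt) = 16110: e^(0.444·t) = 16110/1438 = 11.203.
0.444·t = ln(11.203) = 2.4162, so t = 2.4162/0.444 = 5.4419.

5.44 years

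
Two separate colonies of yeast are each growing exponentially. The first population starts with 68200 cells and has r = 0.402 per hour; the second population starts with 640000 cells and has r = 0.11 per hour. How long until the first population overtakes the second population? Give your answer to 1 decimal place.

Set 68200·e^(0.402t) = 640000·e^(0.11t).
e^((0.402 − 0.11)t) = 640000/68200 → e^(0.292·t) = 9.3842.
0.292·t = ln(9.3842) = 2.239, so t = 2.239/0.292 = 7.6679.

7.7 hours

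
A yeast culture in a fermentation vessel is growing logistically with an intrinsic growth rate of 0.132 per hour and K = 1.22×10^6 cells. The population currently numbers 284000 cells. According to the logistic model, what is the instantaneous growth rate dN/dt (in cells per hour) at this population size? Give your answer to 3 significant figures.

dN/dt = rN(1 − N/K) = 0.132 × 284000 × (1 − 284000/1.22×10^6).
1 − 284000/1.22×10^6 = 0.76721; dN/dt = 0.132 × 284000 × 0.76721 = 28761.

28800 cells per hour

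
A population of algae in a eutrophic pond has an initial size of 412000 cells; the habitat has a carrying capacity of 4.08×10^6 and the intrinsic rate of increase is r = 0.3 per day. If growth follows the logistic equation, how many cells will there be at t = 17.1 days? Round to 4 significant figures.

A = (K − N₀)/N₀ = (4.08×10^6 − 412000)/412000 = 8.9029.
N(t) = K/(1 + A·e^(−rt)) = 4.08×10^6/(1 + 8.9029×e^(−0.3×17.1)).
e^(−5.13) = 0.0059166; denominator = 1 + 8.9029×0.0059166 = 1.0527.
N = 4.08×10^6/1.0527 = 3.875842×10^6.

3876000 cells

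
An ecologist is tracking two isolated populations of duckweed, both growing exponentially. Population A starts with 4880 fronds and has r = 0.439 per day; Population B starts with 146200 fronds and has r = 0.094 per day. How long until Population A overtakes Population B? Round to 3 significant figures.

9.85 days

Set 4880·e^(0.439t) = 146200·e^(0.094t).
e^((0.439 − 0.094)t) = 146200/4880 → e^(0.345·t) = 29.959.
0.345·t = ln(29.959) = 3.3998, so t = 3.3998/0.345 = 9.8546.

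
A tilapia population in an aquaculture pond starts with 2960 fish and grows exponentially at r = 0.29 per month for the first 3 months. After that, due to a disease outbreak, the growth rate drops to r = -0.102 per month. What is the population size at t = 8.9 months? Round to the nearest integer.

3871 fish

Phase 1: N(3) = 2960·e^(0.29×3) = 2960·e^0.87 = 7065.26.
Phase 2 runs for 8.9 − 3 = 5.9 months at r = -0.102.
N(8.9) = 7065.26·e^(-0.102×5.9) = 7065.26·e^-0.6018 = 3870.52.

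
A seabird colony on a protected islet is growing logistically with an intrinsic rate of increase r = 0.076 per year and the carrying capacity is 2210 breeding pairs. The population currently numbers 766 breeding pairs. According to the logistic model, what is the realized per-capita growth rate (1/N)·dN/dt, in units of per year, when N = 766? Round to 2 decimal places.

(1/N)·dN/dt = r(1 − N/K) = 0.076 × (1 − 766/2210).
= 0.076 × 0.65339 = 0.049658.

0.05 per year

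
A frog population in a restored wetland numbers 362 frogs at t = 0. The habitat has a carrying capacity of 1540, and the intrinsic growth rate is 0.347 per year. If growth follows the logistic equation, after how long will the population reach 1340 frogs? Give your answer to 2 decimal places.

A = (K − N₀)/N₀ = (1540 − 362)/362 = 3.2541.
Solve 1540/(1 + 3.2541·e^(−0.347t)) = 1340: 1 + 3.2541·e^(−0.347t) = 1.1493, so e^(−0.347t) = 0.0458657.
−0.347·t = ln(0.0458657) = -3.082, so t = 3.082/0.347 = 8.882.

8.88 years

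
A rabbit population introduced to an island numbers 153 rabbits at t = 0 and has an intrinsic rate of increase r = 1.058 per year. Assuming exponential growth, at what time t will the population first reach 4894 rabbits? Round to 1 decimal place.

3.3 years

Set N₀·e^(rt) = 4894: e^(1.058·t) = 4894/153 = 31.987.
1.058·t = ln(31.987) = 3.4653, so t = 3.4653/1.058 = 3.2754.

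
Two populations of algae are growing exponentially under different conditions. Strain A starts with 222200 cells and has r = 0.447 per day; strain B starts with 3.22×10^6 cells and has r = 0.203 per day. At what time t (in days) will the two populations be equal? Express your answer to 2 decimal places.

10.96 days

Set 222200·e^(0.447t) = 3.22×10^6·e^(0.203t).
e^((0.447 − 0.203)t) = 3.22×10^6/222200 → e^(0.244·t) = 14.491.
0.244·t = ln(14.491) = 2.6736, so t = 2.6736/0.244 = 10.957.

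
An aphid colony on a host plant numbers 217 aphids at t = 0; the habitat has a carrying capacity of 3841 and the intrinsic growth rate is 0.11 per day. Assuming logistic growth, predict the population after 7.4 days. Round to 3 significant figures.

457 aphids

A = (K − N₀)/N₀ = (3841 − 217)/217 = 16.7.
N(t) = K/(1 + A·e^(−rt)) = 3841/(1 + 16.7×e^(−0.11×7.4)).
e^(−0.814) = 0.44308; denominator = 1 + 16.7×0.44308 = 8.3997.
N = 3841/8.3997 = 457.28.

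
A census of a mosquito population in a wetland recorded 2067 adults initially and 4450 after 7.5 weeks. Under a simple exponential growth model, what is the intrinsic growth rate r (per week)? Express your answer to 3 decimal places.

From N(t) = N₀·e^(rt): e^(r·7.5) = 4450/2067 = 2.1529.
r·7.5 = ln(2.1529) = 0.76681, so r = 0.76681/7.5 = 0.10224.

0.102 per week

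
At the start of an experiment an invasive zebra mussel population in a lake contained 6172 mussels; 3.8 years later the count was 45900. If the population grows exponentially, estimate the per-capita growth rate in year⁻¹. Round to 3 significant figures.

From N(t) = N₀·e^(rt): e^(r·3.8) = 45900/6172 = 7.4368.
r·3.8 = ln(7.4368) = 2.0064, so r = 2.0064/3.8 = 0.52801.

0.528 per year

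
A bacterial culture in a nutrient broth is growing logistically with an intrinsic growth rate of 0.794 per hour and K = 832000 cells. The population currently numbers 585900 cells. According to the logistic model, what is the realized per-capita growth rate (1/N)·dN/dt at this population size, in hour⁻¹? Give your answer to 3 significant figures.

(1/N)·dN/dt = r(1 − N/K) = 0.794 × (1 − 585900/832000).
= 0.794 × 0.29579 = 0.23486.

0.235 per hour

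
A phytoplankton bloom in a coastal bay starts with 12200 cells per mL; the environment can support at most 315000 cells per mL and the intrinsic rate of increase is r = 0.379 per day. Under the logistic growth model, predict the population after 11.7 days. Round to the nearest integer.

A = (K − N₀)/N₀ = (315000 − 12200)/12200 = 24.82.
N(t) = K/(1 + A·e^(−rt)) = 315000/(1 + 24.82×e^(−0.379×11.7)).
e^(−4.434) = 0.011863; denominator = 1 + 24.82×0.011863 = 1.2944.
N = 315000/1.2944 = 243348.

243348 cells per mL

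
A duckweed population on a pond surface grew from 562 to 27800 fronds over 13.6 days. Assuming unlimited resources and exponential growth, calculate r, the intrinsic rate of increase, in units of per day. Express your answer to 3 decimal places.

0.287 per day

From N(t) = N₀·e^(rt): e^(r·13.6) = 27800/562 = 49.466.
r·13.6 = ln(49.466) = 3.9013, so r = 3.9013/13.6 = 0.28686.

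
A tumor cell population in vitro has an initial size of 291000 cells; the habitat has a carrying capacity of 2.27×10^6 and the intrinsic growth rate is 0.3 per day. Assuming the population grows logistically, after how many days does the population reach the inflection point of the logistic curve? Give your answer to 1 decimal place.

Logistic growth is fastest at N = K/2 = 1.135×10^6.
A = (K − N₀)/N₀ = 6.8007. Set K/(1 + A·e^(−rt)) = K/2 → A·e^(−rt) = 1.
e^(−0.3t) = 1/6.8007 = 0.147044, so t = ln(6.8007)/0.3 = 1.917/0.3 = 6.3901.

6.4 days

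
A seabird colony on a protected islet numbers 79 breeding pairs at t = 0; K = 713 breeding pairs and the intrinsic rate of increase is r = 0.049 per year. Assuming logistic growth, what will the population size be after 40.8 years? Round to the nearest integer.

342 breeding pairs

A = (K − N₀)/N₀ = (713 − 79)/79 = 8.0253.
N(t) = K/(1 + A·e^(−rt)) = 713/(1 + 8.0253×e^(−0.049×40.8)).
e^(−1.999) = 0.13544; denominator = 1 + 8.0253×0.13544 = 2.087.
N = 713/2.087 = 341.642.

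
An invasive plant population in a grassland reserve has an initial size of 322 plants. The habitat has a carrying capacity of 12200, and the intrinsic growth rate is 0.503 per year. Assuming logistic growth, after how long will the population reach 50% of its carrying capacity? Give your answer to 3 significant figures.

7.17 years

A = (K − N₀)/N₀ = (12200 − 322)/322 = 36.888.
Solve 12200/(1 + 36.888·e^(−0.503t)) = 6100: 1 + 36.888·e^(−0.503t) = 2, so e^(−0.503t) = 0.0271089.
−0.503·t = ln(0.0271089) = -3.6079, so t = 3.6079/0.503 = 7.1727.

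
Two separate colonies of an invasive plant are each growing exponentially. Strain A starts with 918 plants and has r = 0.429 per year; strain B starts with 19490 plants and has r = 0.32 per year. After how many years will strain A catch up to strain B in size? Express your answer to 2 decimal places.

Set 918·e^(0.429t) = 19490·e^(0.32t).
e^((0.429 − 0.32)t) = 19490/918 → e^(0.109·t) = 21.231.
0.109·t = ln(21.231) = 3.0555, so t = 3.0555/0.109 = 28.032.

28.03 years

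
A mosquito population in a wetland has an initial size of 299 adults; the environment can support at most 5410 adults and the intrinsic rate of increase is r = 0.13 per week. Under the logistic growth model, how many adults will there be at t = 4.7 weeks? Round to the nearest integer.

526 adults

A = (K − N₀)/N₀ = (5410 − 299)/299 = 17.094.
N(t) = K/(1 + A·e^(−rt)) = 5410/(1 + 17.094×e^(−0.13×4.7)).
e^(−0.611) = 0.54281; denominator = 1 + 17.094×0.54281 = 10.279.
N = 5410/10.279 = 526.338.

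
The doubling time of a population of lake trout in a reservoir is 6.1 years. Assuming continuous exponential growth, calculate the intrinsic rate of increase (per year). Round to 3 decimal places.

r = ln(2)/t_d = 0.6931/6.1 = 0.11363.

0.114 per year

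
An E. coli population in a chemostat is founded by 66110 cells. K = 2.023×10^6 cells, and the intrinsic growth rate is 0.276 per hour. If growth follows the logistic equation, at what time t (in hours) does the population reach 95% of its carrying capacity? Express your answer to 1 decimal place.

22.9 hours

A = (K − N₀)/N₀ = (2.023×10^6 − 66110)/66110 = 29.601.
Solve 2.023×10^6/(1 + 29.601·e^(−0.276t)) = 1.92185×10^6: 1 + 29.601·e^(−0.276t) = 1.0526, so e^(−0.276t) = 0.00177806.
−0.276·t = ln(0.00177806) = -6.3322, so t = 6.3322/0.276 = 22.943.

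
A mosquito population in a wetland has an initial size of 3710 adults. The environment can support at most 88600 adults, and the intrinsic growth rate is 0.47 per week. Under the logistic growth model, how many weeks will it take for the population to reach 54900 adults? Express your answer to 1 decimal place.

A = (K − N₀)/N₀ = (88600 − 3710)/3710 = 22.881.
Solve 88600/(1 + 22.881·e^(−0.47t)) = 54900: 1 + 22.881·e^(−0.47t) = 1.6138, so e^(−0.47t) = 0.0268272.
−0.47·t = ln(0.0268272) = -3.6183, so t = 3.6183/0.47 = 7.6986.

7.7 weeks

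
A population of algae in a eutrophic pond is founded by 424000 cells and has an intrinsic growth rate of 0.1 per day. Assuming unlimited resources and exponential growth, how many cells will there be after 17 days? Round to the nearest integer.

2320954 cells

N(t) = N₀·e^(rt) = 424000 × e^(0.1×17) = 424000 × e^1.7.
e^1.7 ≈ 5.4739, so N ≈ 424000 × 5.4739 = 2.320954×10^6.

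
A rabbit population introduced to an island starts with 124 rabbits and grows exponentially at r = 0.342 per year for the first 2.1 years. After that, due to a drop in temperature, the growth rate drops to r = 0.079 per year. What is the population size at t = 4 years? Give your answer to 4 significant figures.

295.5 rabbits

Phase 1: N(2.1) = 124·e^(0.342×2.1) = 124·e^0.7182 = 254.292.
Phase 2 runs for 4 − 2.1 = 1.9 years at r = 0.079.
N(4) = 254.292·e^(0.079×1.9) = 254.292·e^0.1501 = 295.474.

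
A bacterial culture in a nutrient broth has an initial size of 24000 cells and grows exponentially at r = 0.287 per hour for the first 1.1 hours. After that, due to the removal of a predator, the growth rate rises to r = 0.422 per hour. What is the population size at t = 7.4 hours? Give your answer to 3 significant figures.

Phase 1: N(1.1) = 24000·e^(0.287×1.1) = 24000·e^0.3157 = 32909.3.
Phase 2 runs for 7.4 − 1.1 = 6.3 hours at r = 0.422.
N(7.4) = 32909.3·e^(0.422×6.3) = 32909.3·e^2.659 = 469822.

470000 cells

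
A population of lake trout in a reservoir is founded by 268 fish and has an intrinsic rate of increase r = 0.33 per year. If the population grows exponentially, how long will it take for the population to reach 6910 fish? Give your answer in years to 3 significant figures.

Set N₀·e^(rt) = 6910: e^(0.33·t) = 6910/268 = 25.784.
0.33·t = ln(25.784) = 3.2497, so t = 3.2497/0.33 = 9.8477.

9.85 years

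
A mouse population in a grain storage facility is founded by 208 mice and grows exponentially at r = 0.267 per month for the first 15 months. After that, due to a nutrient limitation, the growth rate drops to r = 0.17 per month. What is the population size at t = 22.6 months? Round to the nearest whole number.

Phase 1: N(15) = 208·e^(0.267×15) = 208·e^4.005 = 11413.3.
Phase 2 runs for 22.6 − 15 = 7.6 months at r = 0.17.
N(22.6) = 11413.3·e^(0.17×7.6) = 11413.3·e^1.292 = 41545.2.

41545 mice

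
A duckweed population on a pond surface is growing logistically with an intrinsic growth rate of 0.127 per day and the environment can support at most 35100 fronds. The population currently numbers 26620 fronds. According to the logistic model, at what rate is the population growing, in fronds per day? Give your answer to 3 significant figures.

dN/dt = rN(1 − N/K) = 0.127 × 26620 × (1 − 26620/35100).
1 − 26620/35100 = 0.2416; dN/dt = 0.127 × 26620 × 0.2416 = 816.77.

817 fronds per day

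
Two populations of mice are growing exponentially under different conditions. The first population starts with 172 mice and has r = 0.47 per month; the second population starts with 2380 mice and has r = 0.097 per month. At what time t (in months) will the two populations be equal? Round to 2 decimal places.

7.04 months

Set 172·e^(0.47t) = 2380·e^(0.097t).
e^((0.47 − 0.097)t) = 2380/172 → e^(0.373·t) = 13.837.
0.373·t = ln(13.837) = 2.6274, so t = 2.6274/0.373 = 7.0439.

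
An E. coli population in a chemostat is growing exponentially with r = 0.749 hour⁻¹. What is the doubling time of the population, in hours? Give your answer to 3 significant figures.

0.925 hours

Doubling time t_d = ln(2)/r = 0.6931/0.749 = 0.92543.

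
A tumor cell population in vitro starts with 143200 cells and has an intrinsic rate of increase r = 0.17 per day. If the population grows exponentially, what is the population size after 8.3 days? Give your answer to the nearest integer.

587128 cells

N(t) = N₀·e^(rt) = 143200 × e^(0.17×8.3) = 143200 × e^1.411.
e^1.411 ≈ 4.1001, so N ≈ 143200 × 4.1001 = 587128.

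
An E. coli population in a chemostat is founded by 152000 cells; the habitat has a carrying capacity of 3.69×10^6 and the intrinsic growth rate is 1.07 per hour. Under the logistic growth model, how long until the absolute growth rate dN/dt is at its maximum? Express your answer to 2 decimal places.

Logistic growth is fastest at N = K/2 = 1.845×10^6.
A = (K − N₀)/N₀ = 23.276. Set K/(1 + A·e^(−rt)) = K/2 → A·e^(−rt) = 1.
e^(−1.07t) = 1/23.276 = 0.0429621, so t = ln(23.276)/1.07 = 3.1474/1.07 = 2.9415.

2.94 hours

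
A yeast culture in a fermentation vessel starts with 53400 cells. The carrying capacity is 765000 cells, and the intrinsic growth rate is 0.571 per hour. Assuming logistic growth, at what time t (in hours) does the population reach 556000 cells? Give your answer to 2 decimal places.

A = (K − N₀)/N₀ = (765000 − 53400)/53400 = 13.326.
Solve 765000/(1 + 13.326·e^(−0.571t)) = 556000: 1 + 13.326·e^(−0.571t) = 1.3759, so e^(−0.571t) = 0.0282083.
−0.571·t = ln(0.0282083) = -3.5681, so t = 3.5681/0.571 = 6.2489.

6.25 hours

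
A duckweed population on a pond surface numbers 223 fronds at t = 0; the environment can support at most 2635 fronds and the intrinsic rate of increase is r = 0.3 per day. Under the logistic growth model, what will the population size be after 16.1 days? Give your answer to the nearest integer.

2425 fronds

A = (K − N₀)/N₀ = (2635 − 223)/223 = 10.816.
N(t) = K/(1 + A·e^(−rt)) = 2635/(1 + 10.816×e^(−0.3×16.1)).
e^(−4.83) = 0.0079865; denominator = 1 + 10.816×0.0079865 = 1.0864.
N = 2635/1.0864 = 2425.48.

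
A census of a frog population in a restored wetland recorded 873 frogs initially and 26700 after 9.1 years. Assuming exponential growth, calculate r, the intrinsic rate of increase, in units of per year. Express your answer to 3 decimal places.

From N(t) = N₀·e^(rt): e^(r·9.1) = 26700/873 = 30.584.
r·9.1 = ln(30.584) = 3.4205, so r = 3.4205/9.1 = 0.37588.

0.376 per year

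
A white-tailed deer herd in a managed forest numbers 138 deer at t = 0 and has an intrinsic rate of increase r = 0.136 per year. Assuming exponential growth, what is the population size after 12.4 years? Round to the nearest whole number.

N(t) = N₀·e^(rt) = 138 × e^(0.136×12.4) = 138 × e^1.686.
e^1.686 ≈ 5.4, so N ≈ 138 × 5.4 = 745.201.

745 deer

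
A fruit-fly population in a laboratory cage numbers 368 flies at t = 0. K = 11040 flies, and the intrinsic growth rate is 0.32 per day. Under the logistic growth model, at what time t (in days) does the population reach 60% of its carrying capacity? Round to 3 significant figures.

A = (K − N₀)/N₀ = (11040 − 368)/368 = 29.
Solve 11040/(1 + 29·e^(−0.32t)) = 6624: 1 + 29·e^(−0.32t) = 1.6667, so e^(−0.32t) = 0.0229885.
−0.32·t = ln(0.0229885) = -3.7728, so t = 3.7728/0.32 = 11.79.

11.8 days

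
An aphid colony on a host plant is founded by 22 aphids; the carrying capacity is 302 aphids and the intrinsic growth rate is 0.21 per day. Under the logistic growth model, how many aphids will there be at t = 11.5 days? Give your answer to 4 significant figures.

A = (K − N₀)/N₀ = (302 − 22)/22 = 12.727.
N(t) = K/(1 + A·e^(−rt)) = 302/(1 + 12.727×e^(−0.21×11.5)).
e^(−2.415) = 0.089367; denominator = 1 + 12.727×0.089367 = 2.1374.
N = 302/2.1374 = 141.293.

141.3 aphids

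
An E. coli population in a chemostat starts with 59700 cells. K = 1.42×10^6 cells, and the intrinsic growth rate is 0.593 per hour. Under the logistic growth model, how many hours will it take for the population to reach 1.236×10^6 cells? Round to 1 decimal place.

A = (K − N₀)/N₀ = (1.42×10^6 − 59700)/59700 = 22.786.
Solve 1.42×10^6/(1 + 22.786·e^(−0.593t)) = 1.236×10^6: 1 + 22.786·e^(−0.593t) = 1.1489, so e^(−0.593t) = 0.0065334.
−0.593·t = ln(0.0065334) = -5.0308, so t = 5.0308/0.593 = 8.4837.

8.5 hours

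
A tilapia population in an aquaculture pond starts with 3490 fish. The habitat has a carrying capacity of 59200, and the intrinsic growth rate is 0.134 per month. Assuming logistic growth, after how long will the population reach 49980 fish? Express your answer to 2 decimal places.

A = (K − N₀)/N₀ = (59200 − 3490)/3490 = 15.963.
Solve 59200/(1 + 15.963·e^(−0.134t)) = 49980: 1 + 15.963·e^(−0.134t) = 1.1845, so e^(−0.134t) = 0.0115565.
−0.134·t = ln(0.0115565) = -4.4605, so t = 4.4605/0.134 = 33.287.

33.29 months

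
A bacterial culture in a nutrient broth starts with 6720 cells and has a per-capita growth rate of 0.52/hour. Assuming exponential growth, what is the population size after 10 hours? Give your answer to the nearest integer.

N(t) = N₀·e^(rt) = 6720 × e^(0.52×10) = 6720 × e^5.2.
e^5.2 ≈ 181.27, so N ≈ 6720 × 181.27 = 1.218149×10^6.

1218149 cells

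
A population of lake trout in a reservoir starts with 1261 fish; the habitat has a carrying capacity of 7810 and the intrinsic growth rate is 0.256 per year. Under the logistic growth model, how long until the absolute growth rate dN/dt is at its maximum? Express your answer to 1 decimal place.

6.4 years

Logistic growth is fastest at N = K/2 = 3905.
A = (K − N₀)/N₀ = 5.1935. Set K/(1 + A·e^(−rt)) = K/2 → A·e^(−rt) = 1.
e^(−0.256t) = 1/5.1935 = 0.192548, so t = ln(5.1935)/0.256 = 1.6474/0.256 = 6.4352.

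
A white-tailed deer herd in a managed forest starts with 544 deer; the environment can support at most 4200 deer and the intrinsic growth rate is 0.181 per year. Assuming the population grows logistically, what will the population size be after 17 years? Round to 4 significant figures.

A = (K − N₀)/N₀ = (4200 − 544)/544 = 6.7206.
N(t) = K/(1 + A·e^(−rt)) = 4200/(1 + 6.7206×e^(−0.181×17)).
e^(−3.077) = 0.046097; denominator = 1 + 6.7206×0.046097 = 1.3098.
N = 4200/1.3098 = 3206.59.

3207 deer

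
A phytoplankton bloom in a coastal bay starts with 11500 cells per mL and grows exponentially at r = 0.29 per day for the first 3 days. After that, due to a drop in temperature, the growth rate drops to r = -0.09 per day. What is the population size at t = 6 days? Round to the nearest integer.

Phase 1: N(3) = 11500·e^(0.29×3) = 11500·e^0.87 = 27449.5.
Phase 2 runs for 6 − 3 = 3 days at r = -0.09.
N(6) = 27449.5·e^(-0.09×3) = 27449.5·e^-0.27 = 20954.4.

20954 cells per mL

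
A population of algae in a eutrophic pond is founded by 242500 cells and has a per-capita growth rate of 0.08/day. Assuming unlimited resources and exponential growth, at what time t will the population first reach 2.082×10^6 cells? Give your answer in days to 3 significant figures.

Set N₀·e^(rt) = 2.082×10^6: e^(0.08·t) = 2.082×10^6/242500 = 8.5856.
0.08·t = ln(8.5856) = 2.1501, so t = 2.1501/0.08 = 26.876.

26.9 days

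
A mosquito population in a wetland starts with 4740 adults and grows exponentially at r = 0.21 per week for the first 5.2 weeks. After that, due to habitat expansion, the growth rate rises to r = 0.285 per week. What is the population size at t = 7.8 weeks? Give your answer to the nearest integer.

Phase 1: N(5.2) = 4740·e^(0.21×5.2) = 4740·e^1.092 = 14126.3.
Phase 2 runs for 7.8 − 5.2 = 2.6 weeks at r = 0.285.
N(7.8) = 14126.3·e^(0.285×2.6) = 14126.3·e^0.741 = 29637.4.

29637 adults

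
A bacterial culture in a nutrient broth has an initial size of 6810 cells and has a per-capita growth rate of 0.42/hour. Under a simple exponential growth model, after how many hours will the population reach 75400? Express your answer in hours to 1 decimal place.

Set N₀·e^(rt) = 75400: e^(0.42·t) = 75400/6810 = 11.072.
0.42·t = ln(11.072) = 2.4044, so t = 2.4044/0.42 = 5.7248.

5.7 hours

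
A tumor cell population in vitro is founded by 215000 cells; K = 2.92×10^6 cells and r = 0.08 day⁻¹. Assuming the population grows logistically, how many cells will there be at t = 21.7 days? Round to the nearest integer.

907638 cells

A = (K − N₀)/N₀ = (2.92×10^6 − 215000)/215000 = 12.581.
N(t) = K/(1 + A·e^(−rt)) = 2.92×10^6/(1 + 12.581×e^(−0.08×21.7)).
e^(−1.736) = 0.17622; denominator = 1 + 12.581×0.17622 = 3.2171.
N = 2.92×10^6/3.2171 = 907638.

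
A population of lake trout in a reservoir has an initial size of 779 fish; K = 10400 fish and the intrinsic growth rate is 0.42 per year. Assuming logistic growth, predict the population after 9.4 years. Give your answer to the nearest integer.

A = (K − N₀)/N₀ = (10400 − 779)/779 = 12.35.
N(t) = K/(1 + A·e^(−rt)) = 10400/(1 + 12.35×e^(−0.42×9.4)).
e^(−3.948) = 0.019293; denominator = 1 + 12.35×0.019293 = 1.2383.
N = 10400/1.2383 = 8398.74.

8399 fish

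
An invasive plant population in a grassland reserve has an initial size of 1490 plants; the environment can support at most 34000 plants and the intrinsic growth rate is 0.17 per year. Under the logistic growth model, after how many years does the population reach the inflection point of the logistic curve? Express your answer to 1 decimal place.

18.1 years

Logistic growth is fastest at N = K/2 = 17000.
A = (K − N₀)/N₀ = 21.819. Set K/(1 + A·e^(−rt)) = K/2 → A·e^(−rt) = 1.
e^(−0.17t) = 1/21.819 = 0.0458321, so t = ln(21.819)/0.17 = 3.0828/0.17 = 18.134.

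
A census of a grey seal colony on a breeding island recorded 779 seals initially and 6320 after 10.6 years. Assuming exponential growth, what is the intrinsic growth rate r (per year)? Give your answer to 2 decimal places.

0.20 per year

From N(t) = N₀·e^(rt): e^(r·10.6) = 6320/779 = 8.113.
r·10.6 = ln(8.113) = 2.0935, so r = 2.0935/10.6 = 0.1975.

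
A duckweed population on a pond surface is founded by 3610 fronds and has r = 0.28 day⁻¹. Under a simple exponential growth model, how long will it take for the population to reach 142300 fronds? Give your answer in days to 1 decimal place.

13.1 days

Set N₀·e^(rt) = 142300: e^(0.28·t) = 142300/3610 = 39.418.
0.28·t = ln(39.418) = 3.6742, so t = 3.6742/0.28 = 13.122.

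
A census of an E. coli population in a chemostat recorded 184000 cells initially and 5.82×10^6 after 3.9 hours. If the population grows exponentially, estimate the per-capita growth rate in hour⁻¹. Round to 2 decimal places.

0.89 per hour

From N(t) = N₀·e^(rt): e^(r·3.9) = 5.82×10^6/184000 = 31.63.
r·3.9 = ln(31.63) = 3.4541, so r = 3.4541/3.9 = 0.88567.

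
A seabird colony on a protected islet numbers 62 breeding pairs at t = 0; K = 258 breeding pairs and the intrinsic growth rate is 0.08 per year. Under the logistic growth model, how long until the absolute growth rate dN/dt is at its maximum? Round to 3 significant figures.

14.4 years

Logistic growth is fastest at N = K/2 = 129.
A = (K − N₀)/N₀ = 3.1613. Set K/(1 + A·e^(−rt)) = K/2 → A·e^(−rt) = 1.
e^(−0.08t) = 1/3.1613 = 0.316327, so t = ln(3.1613)/0.08 = 1.151/0.08 = 14.387.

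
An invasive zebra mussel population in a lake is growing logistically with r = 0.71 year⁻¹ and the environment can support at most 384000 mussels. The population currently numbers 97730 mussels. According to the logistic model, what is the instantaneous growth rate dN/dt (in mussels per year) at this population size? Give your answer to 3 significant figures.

dN/dt = rN(1 − N/K) = 0.71 × 97730 × (1 − 97730/384000).
1 − 97730/384000 = 0.74549; dN/dt = 0.71 × 97730 × 0.74549 = 51729.

51700 mussels per year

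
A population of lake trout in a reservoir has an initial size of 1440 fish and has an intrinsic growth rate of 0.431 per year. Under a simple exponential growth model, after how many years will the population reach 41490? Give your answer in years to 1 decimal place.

7.8 years

Set N₀·e^(rt) = 41490: e^(0.431·t) = 41490/1440 = 28.812.
0.431·t = ln(28.812) = 3.3608, so t = 3.3608/0.431 = 7.7977.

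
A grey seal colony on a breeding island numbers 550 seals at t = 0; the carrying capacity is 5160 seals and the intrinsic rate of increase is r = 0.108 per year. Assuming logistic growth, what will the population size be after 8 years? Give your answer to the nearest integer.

1138 seals

A = (K − N₀)/N₀ = (5160 − 550)/550 = 8.3818.
N(t) = K/(1 + A·e^(−rt)) = 5160/(1 + 8.3818×e^(−0.108×8)).
e^(−0.864) = 0.42147; denominator = 1 + 8.3818×0.42147 = 4.5327.
N = 5160/4.5327 = 1138.39.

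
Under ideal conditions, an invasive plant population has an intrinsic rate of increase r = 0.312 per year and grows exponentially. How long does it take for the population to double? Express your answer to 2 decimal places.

2.22 years

Doubling time t_d = ln(2)/r = 0.6931/0.312 = 2.2216.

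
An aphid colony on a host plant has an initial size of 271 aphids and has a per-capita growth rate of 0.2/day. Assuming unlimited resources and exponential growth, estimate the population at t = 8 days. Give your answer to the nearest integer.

N(t) = N₀·e^(rt) = 271 × e^(0.2×8) = 271 × e^1.6.
e^1.6 ≈ 4.953, so N ≈ 271 × 4.953 = 1342.27.

1342 aphids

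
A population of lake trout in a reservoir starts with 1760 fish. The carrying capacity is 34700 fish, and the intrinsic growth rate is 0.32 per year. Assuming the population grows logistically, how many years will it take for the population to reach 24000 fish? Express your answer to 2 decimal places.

11.68 years

A = (K − N₀)/N₀ = (34700 − 1760)/1760 = 18.716.
Solve 34700/(1 + 18.716·e^(−0.32t)) = 24000: 1 + 18.716·e^(−0.32t) = 1.4458, so e^(−0.32t) = 0.0238211.
−0.32·t = ln(0.0238211) = -3.7372, so t = 3.7372/0.32 = 11.679.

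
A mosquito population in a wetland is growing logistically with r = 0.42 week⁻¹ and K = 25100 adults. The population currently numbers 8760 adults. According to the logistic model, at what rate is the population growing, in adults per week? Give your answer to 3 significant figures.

2400 adults per week

dN/dt = rN(1 − N/K) = 0.42 × 8760 × (1 − 8760/25100).
1 − 8760/25100 = 0.651; dN/dt = 0.42 × 8760 × 0.651 = 2395.1.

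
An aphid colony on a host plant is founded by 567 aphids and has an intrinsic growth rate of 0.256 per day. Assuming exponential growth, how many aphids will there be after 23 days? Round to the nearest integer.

204507 aphids

N(t) = N₀·e^(rt) = 567 × e^(0.256×23) = 567 × e^5.888.
e^5.888 ≈ 360.68, so N ≈ 567 × 360.68 = 204507.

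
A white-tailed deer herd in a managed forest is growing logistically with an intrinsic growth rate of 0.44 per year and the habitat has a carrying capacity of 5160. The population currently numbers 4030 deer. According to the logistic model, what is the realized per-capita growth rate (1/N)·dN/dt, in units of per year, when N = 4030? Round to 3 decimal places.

(1/N)·dN/dt = r(1 − N/K) = 0.44 × (1 − 4030/5160).
= 0.44 × 0.21899 = 0.096357.

0.096 per year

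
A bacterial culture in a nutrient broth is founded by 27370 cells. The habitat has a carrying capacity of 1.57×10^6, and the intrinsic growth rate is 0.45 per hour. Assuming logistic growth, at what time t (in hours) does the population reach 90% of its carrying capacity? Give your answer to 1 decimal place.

A = (K − N₀)/N₀ = (1.57×10^6 − 27370)/27370 = 56.362.
Solve 1.57×10^6/(1 + 56.362·e^(−0.45t)) = 1.413×10^6: 1 + 56.362·e^(−0.45t) = 1.1111, so e^(−0.45t) = 0.00197138.
−0.45·t = ln(0.00197138) = -6.229, so t = 6.229/0.45 = 13.842.

13.8 hours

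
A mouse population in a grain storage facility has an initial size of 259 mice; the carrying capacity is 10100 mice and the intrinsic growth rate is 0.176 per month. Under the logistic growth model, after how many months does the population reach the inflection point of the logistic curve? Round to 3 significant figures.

Logistic growth is fastest at N = K/2 = 5050.
A = (K − N₀)/N₀ = 37.996. Set K/(1 + A·e^(−rt)) = K/2 → A·e^(−rt) = 1.
e^(−0.176t) = 1/37.996 = 0.0263185, so t = ln(37.996)/0.176 = 3.6375/0.176 = 20.668.

20.7 months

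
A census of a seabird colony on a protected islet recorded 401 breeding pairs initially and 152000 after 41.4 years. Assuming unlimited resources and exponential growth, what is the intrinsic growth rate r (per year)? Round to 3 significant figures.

0.143 per year

From N(t) = N₀·e^(rt): e^(r·41.4) = 152000/401 = 379.05.
r·41.4 = ln(379.05) = 5.9377, so r = 5.9377/41.4 = 0.14342.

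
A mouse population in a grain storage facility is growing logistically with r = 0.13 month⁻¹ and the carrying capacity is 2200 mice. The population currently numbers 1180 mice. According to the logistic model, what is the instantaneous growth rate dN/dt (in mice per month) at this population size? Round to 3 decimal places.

71.122 mice per month

dN/dt = rN(1 − N/K) = 0.13 × 1180 × (1 − 1180/2200).
1 − 1180/2200 = 0.46364; dN/dt = 0.13 × 1180 × 0.46364 = 71.122.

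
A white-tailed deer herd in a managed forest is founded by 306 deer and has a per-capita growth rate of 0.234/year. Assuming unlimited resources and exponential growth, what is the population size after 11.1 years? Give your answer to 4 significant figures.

4109 deer

N(t) = N₀·e^(rt) = 306 × e^(0.234×11.1) = 306 × e^2.597.
e^2.597 ≈ 13.429, so N ≈ 306 × 13.429 = 4109.21.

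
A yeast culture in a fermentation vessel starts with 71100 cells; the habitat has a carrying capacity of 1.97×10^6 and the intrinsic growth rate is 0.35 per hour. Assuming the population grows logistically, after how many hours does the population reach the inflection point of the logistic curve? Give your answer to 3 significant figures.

Logistic growth is fastest at N = K/2 = 985000.
A = (K − N₀)/N₀ = 26.707. Set K/(1 + A·e^(−rt)) = K/2 → A·e^(−rt) = 1.
e^(−0.35t) = 1/26.707 = 0.0374427, so t = ln(26.707)/0.35 = 3.2849/0.35 = 9.3856.

9.39 hours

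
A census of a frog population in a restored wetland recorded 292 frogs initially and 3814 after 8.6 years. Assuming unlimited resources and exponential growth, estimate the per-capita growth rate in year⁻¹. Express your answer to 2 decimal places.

From N(t) = N₀·e^(rt): e^(r·8.6) = 3814/292 = 13.062.
r·8.6 = ln(13.062) = 2.5697, so r = 2.5697/8.6 = 0.2988.

0.30 per year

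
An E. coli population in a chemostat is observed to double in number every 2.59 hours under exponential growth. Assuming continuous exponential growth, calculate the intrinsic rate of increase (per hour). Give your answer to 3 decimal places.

0.268 per hour

r = ln(2)/t_d = 0.6931/2.59 = 0.26762.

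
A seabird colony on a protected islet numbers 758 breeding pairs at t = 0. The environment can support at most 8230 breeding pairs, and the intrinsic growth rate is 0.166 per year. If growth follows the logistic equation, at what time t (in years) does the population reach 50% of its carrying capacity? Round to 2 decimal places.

A = (K − N₀)/N₀ = (8230 − 758)/758 = 9.8575.
Solve 8230/(1 + 9.8575·e^(−0.166t)) = 4115: 1 + 9.8575·e^(−0.166t) = 2, so e^(−0.166t) = 0.101445.
−0.166·t = ln(0.101445) = -2.2882, so t = 2.2882/0.166 = 13.785.

13.78 years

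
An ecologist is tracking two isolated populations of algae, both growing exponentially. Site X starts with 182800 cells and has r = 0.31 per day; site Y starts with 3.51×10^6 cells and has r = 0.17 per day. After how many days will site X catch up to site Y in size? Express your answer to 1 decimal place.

21.1 days

Set 182800·e^(0.31t) = 3.51×10^6·e^(0.17t).
e^((0.31 − 0.17)t) = 3.51×10^6/182800 → e^(0.14·t) = 19.201.
0.14·t = ln(19.201) = 2.955, so t = 2.955/0.14 = 21.107.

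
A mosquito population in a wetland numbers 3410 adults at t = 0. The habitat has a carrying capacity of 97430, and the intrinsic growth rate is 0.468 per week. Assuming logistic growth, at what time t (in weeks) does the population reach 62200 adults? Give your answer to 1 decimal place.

A = (K − N₀)/N₀ = (97430 − 3410)/3410 = 27.572.
Solve 97430/(1 + 27.572·e^(−0.468t)) = 62200: 1 + 27.572·e^(−0.468t) = 1.5664, so e^(−0.468t) = 0.0205426.
−0.468·t = ln(0.0205426) = -3.8853, so t = 3.8853/0.468 = 8.3018.

8.3 weeks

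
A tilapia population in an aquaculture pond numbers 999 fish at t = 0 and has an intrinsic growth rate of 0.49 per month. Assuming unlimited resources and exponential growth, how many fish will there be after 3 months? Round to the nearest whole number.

N(t) = N₀·e^(rt) = 999 × e^(0.49×3) = 999 × e^1.47.
e^1.47 ≈ 4.3492, so N ≈ 999 × 4.3492 = 4344.89.

4345 fish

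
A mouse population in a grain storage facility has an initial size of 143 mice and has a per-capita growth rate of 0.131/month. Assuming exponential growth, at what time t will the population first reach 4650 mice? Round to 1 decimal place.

26.6 months

Set N₀·e^(rt) = 4650: e^(0.131·t) = 4650/143 = 32.517.
0.131·t = ln(32.517) = 3.4818, so t = 3.4818/0.131 = 26.578.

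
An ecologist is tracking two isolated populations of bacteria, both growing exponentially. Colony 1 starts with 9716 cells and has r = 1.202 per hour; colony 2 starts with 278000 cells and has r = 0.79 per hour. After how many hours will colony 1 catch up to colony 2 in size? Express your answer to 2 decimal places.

Set 9716·e^(1.202t) = 278000·e^(0.79t).
e^((1.202 − 0.79)t) = 278000/9716 → e^(0.412·t) = 28.613.
0.412·t = ln(28.613) = 3.3538, so t = 3.3538/0.412 = 8.1404.

8.14 hours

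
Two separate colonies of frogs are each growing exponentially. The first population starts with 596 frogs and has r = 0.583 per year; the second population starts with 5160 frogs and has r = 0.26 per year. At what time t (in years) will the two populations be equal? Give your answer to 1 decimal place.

6.7 years

Set 596·e^(0.583t) = 5160·e^(0.26t).
e^((0.583 − 0.26)t) = 5160/596 → e^(0.323·t) = 8.6577.
0.323·t = ln(8.6577) = 2.1585, so t = 2.1585/0.323 = 6.6825.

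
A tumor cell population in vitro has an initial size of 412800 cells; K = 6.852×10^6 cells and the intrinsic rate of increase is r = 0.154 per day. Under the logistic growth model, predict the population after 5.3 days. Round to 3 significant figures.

868000 cells

A = (K − N₀)/N₀ = (6.852×10^6 − 412800)/412800 = 15.599.
N(t) = K/(1 + A·e^(−rt)) = 6.852×10^6/(1 + 15.599×e^(−0.154×5.3)).
e^(−0.8162) = 0.44211; denominator = 1 + 15.599×0.44211 = 7.8964.
N = 6.852×10^6/7.8964 = 867740.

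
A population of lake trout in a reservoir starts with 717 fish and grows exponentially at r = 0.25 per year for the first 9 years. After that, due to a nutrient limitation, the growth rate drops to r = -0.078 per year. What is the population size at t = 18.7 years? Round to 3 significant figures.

Phase 1: N(9) = 717·e^(0.25×9) = 717·e^2.25 = 6802.71.
Phase 2 runs for 18.7 − 9 = 9.7 years at r = -0.078.
N(18.7) = 6802.71·e^(-0.078×9.7) = 6802.71·e^-0.7566 = 3192.23.

3190 fish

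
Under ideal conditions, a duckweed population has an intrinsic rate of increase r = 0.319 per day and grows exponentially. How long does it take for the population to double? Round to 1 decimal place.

2.2 days

Doubling time t_d = ln(2)/r = 0.6931/0.319 = 2.1729.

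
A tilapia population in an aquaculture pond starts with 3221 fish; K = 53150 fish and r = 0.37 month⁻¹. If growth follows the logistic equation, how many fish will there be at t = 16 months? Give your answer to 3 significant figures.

51000 fish

A = (K − N₀)/N₀ = (53150 − 3221)/3221 = 15.501.
N(t) = K/(1 + A·e^(−rt)) = 53150/(1 + 15.501×e^(−0.37×16)).
e^(−5.92) = 0.0026852; denominator = 1 + 15.501×0.0026852 = 1.0416.
N = 53150/1.0416 = 51026.1.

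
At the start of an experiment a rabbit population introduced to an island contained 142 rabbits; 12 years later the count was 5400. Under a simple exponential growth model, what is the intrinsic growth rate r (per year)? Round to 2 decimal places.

0.30 per year

From N(t) = N₀·e^(rt): e^(r·12) = 5400/142 = 38.028.
r·12 = ln(38.028) = 3.6383, so r = 3.6383/12 = 0.30319.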